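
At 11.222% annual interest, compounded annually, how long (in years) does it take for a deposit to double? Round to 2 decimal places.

(1 + 0.11222)^t = 2.
t = ln 2 / ln(1 + 0.11222) ≈ 0.69315/0.106358 ≈ 6.5171.

6.52 years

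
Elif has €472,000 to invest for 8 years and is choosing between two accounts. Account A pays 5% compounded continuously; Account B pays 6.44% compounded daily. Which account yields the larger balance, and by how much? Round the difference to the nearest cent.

Account B, by €85,938.22

Account A growth factor: e^(0.05·8) = e^0.4 ≈ 1.49182469764; balance ≈ 704,141.2573.
Account B growth factor: (1 + 0.0644/365)^2920 ≈ 1.67389719069; balance ≈ 790,079.4740.
Account B is larger by 85,938.2167.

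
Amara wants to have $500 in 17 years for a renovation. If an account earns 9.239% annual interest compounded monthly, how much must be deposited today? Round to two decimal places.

$104.58

Periodic rate = 9.239%/12 = 0.00769917; 204 periods.
P = 500/(1 + 0.09239/12)^204 ≈ 500/4.78083198 ≈ 104.5843.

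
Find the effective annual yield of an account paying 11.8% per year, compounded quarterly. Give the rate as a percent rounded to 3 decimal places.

EAR = (1 + 11.8%/4)^4 − 1 = (1 + 0.0295)^4 − 1.
(1 + 0.0295)^4 ≈ 1.123325, so EAR ≈ 12.33249%.

12.332%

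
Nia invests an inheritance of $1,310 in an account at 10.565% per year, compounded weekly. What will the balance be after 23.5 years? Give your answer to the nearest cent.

Periodic rate = 10.565%/52 = 0.00203173; periods = 52·23.5 = 1222.
A = 1,310·(1 + 0.10565/52)^1222 ≈ 1,310·11.94432471 ≈ 15,647.0654.

$15,647.07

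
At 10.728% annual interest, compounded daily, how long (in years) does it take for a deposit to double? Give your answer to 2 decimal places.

(1 + 0.000293918)^(365t) = 2.
365t = ln 2 / ln(1 + 0.000293918) ≈ 0.69315/0.000293875 ≈ 2358.6493.
t ≈ 6.4621.

6.46 years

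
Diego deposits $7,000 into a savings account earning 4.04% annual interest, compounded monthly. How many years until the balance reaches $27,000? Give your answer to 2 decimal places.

We need (1 + 0.00336667)^(12t) = 3.8571, so 12t = ln 3.8571 / ln 1.003367 ≈ 401.6429.
t ≈ 401.6429/12 = 33.4702 years.

33.47 years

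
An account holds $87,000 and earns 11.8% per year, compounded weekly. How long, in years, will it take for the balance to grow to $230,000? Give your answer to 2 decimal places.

8.25 years

We need (1 + 0.00226923)^(52t) = 2.6437, so 52t = ln 2.6437 / ln 1.002269 ≈ 428.9003.
t ≈ 428.9003/52 = 8.2481 years.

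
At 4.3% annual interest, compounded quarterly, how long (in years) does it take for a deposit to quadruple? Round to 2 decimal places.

32.41 years

(1 + 0.01075)^(4t) = 4.
4t = ln 4 / ln(1 + 0.01075) ≈ 1.3863/0.0106926 ≈ 129.6495.
t ≈ 32.4124.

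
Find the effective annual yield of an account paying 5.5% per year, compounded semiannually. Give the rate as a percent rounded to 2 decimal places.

EAR = (1 + 5.5%/2)^2 − 1 = (1 + 0.0275)^2 − 1.
(1 + 0.0275)^2 ≈ 1.055756, so EAR ≈ 5.57563%.

5.58%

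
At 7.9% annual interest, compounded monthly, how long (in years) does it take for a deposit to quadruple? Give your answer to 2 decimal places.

17.61 years

(1 + 0.00658333)^(12t) = 4.
12t = ln 4 / ln(1 + 0.00658333) ≈ 1.3863/0.00656176 ≈ 211.2687.
t ≈ 17.6057.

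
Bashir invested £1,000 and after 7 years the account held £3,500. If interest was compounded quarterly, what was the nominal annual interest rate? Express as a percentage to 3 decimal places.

(1 + r/4)^28 = 3,500/1,000 = 3.5.
1 + r/4 = 3.5^(1/28) ≈ 1.045758, so r/4 ≈ 0.0457575.
r ≈ 4·0.0457575 = 18.30301%.

18.303%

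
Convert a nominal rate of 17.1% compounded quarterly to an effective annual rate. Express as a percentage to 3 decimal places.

18.228%

One year is 4 periods at 0.04275 each: (1 + 0.04275)^4 ≈ 1.182281.
EAR = 1.182281 − 1 ≈ 18.22812%.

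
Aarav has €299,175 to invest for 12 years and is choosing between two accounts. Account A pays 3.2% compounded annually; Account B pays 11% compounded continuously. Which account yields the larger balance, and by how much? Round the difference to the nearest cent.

A: (1 + 0.032)^12 ≈ 1.45933960013, so 299,175 × 1.45933960013 ≈ 436,597.9249.
B: e^(0.11·12) = e^1.32 ≈ 3.743421377261, so 299,175 × 3.743421377261 ≈ 1,119,938.0905.
Difference ≈ 683,340.1657 in favor of B.

Account B, by €683,340.17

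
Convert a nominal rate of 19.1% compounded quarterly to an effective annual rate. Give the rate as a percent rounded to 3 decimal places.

One year is 4 periods at 0.04775 each: (1 + 0.04775)^4 ≈ 1.205121.
EAR = 1.205121 − 1 ≈ 20.51211%.

20.512%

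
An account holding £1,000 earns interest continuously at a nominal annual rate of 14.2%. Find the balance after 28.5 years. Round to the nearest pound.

£57,226

A = P·e^(rt) = 1,000·e^(0.142·28.5) = 1,000·e^4.047.
e^4.047 ≈ 57.225522705, so A ≈ 57,225.5227.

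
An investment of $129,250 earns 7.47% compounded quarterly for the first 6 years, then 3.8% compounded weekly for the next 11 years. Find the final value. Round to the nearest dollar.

$306,024

After 6 years at 7.47%: 129,250 × 1.55903387349 ≈ 201,505.1281.
Then 11 years at 3.8%: 201,505.1281 × 1.51868881913 ≈ 306,023.5851.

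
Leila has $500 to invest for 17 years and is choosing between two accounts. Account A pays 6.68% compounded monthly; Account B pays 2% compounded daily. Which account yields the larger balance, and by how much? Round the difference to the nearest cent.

Account A, by $849.16

A: (1 + 0.0668/12)^204 ≈ 3.103253036, so 500 × 3.103253036 ≈ 1,551.6265.
B: (1 + 0.02/365)^6205 ≈ 1.4049345, so 500 × 1.4049345 ≈ 702.4673.
Difference ≈ 849.1593 in favor of A.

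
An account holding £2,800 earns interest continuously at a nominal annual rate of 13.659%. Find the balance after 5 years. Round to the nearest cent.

A = P·e^(rt) = 2,800·e^(0.13659·5) = 2,800·e^0.68295.
e^0.68295 ≈ 1.979709269, so A ≈ 5,543.1860.

£5,543.19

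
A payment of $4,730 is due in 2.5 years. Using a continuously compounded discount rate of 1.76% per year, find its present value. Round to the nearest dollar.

P = A·e^(−rt) = 4,730·e^(−0.044).
e^(−0.044) ≈ 0.9569539575, so P ≈ 4,526.3922.

$4,526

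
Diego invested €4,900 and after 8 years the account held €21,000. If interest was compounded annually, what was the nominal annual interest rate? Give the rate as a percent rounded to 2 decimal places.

19.95%

(1 + r)^8 = 21,000/4,900 = 4.28571.
1 + r = 4.28571^(1/8) ≈ 1.199507, so r ≈ 0.199507.
r ≈ 19.95073%.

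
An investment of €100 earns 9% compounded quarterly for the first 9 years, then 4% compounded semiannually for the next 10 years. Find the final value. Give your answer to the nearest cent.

After 9 years at 9%: 100 × 2.22781642 ≈ 222.7816.
Then 10 years at 4%: 222.7816 × 1.4859474 ≈ 331.0418.

€331.04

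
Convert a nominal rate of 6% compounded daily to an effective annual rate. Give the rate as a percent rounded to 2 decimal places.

EAR = (1 + 6%/365)^365 − 1 = (1 + 0.000164384)^365 − 1.
(1 + 0.000164384)^365 ≈ 1.061831, so EAR ≈ 6.18313%.

6.18%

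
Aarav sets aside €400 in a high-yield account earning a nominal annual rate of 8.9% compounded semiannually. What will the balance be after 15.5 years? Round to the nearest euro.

Periodic rate = 8.9%/2 = 0.0445; periods = 2·15.5 = 31.
A = 400·(1 + 0.0445)^31 ≈ 400·3.856219743 ≈ 1,542.4879.

€1,542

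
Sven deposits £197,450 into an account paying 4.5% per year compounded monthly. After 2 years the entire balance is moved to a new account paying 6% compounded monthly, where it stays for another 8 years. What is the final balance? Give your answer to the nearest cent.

After 2 years at 4.5%: 197,450 × 1.09399011761 ≈ 216,008.3487.
Then 8 years at 6%: 216,008.3487 × 1.61414270846 ≈ 348,668.3011.

£348,668.30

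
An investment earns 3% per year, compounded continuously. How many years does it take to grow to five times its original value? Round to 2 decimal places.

53.65 years

e^(0.03t) = 5, so 0.03t = ln 5 ≈ 1.6094.
t ≈ 1.6094/0.03 ≈ 53.6479.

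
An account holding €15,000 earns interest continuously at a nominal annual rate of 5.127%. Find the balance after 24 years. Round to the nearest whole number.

€51,343

A = P·e^(rt) = 15,000·e^(0.05127·24) = 15,000·e^1.23048.
e^1.23048 ≈ 3.4228721207, so A ≈ 51,343.0818.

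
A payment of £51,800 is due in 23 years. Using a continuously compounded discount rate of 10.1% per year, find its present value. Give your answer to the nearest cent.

P = A·e^(−rt) = 51,800·e^(−2.323).
e^(−2.323) ≈ 0.097979206637, so P ≈ 5,075.3229.

£5,075.32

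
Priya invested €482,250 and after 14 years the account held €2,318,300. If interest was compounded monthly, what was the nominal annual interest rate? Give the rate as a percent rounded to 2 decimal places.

11.27%

The 168-period growth factor is 2,318,300/482,250 = 4.80726.
r/12 = 4.80726^(1/168) − 1 ≈ 0.0093898, so r ≈ 12·0.0093898 = 11.26776%.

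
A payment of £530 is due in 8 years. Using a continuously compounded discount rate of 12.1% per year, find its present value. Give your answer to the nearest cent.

P = A·e^(−rt) = 530·e^(−0.968).
e^(−0.968) ≈ 0.379841963, so P ≈ 201.3162.

£201.32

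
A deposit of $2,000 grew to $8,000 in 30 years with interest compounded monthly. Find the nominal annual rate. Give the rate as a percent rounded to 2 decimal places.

The 360-period growth factor is 8,000/2,000 = 4.
r/12 = 4^(1/360) − 1 ≈ 0.00385824, so r ≈ 12·0.00385824 = 4.62989%.

4.63%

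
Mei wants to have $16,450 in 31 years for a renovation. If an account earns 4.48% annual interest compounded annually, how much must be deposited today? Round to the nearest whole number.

$4,228

Growth factor = (1 + 0.0448)^31 ≈ 3.8907030181.
P = 16,450/3.8907030181 ≈ 4,228.0277.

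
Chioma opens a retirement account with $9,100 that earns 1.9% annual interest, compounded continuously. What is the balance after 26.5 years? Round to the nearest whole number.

A = P·e^(rt) = 9,100·e^(0.019·26.5) = 9,100·e^0.5035.
e^0.5035 ≈ 1.6545019054, so A ≈ 15,055.9673.

$15,056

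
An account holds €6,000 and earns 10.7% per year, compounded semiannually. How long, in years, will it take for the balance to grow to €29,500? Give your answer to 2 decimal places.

(1 + 0.0535)^(2t) = 29,500/6,000 = 4.9167.
2t·ln(1 + 0.0535) = ln(4.9167); 2t = 1.5926/0.052118 ≈ 30.5582.
t ≈ 15.2791 years.

15.28 years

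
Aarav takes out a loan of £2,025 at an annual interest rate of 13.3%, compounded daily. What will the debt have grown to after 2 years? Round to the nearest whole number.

Periodic rate = 13.3%/365 = 0.000364384; periods = 365·2 = 730.
A = 2,025·(1 + 0.133/365)^730 ≈ 2,025·1.304671844 ≈ 2,641.9605.

£2,642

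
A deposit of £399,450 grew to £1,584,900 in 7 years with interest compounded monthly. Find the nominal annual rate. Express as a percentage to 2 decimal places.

(1 + r/12)^84 = 1,584,900/399,450 = 3.96771.
1 + r/12 = 3.96771^(1/84) ≈ 1.016542, so r/12 ≈ 0.0165423.
r ≈ 12·0.0165423 = 19.85080%.

19.85%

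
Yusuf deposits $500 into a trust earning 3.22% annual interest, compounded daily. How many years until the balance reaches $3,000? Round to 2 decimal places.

55.65 years

(1 + 0.0000882192)^(365t) = 3,000/500 = 6.
365t·ln(1 + 0.0000882192) = ln(6); 365t = 1.7918/8.82153e-05 ≈ 20311.2128.
t ≈ 55.6472 years.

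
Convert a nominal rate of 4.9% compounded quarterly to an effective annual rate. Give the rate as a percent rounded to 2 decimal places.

One year is 4 periods at 0.01225 each: (1 + 0.01225)^4 ≈ 1.049908.
EAR = 1.049908 − 1 ≈ 4.99078%.

4.99%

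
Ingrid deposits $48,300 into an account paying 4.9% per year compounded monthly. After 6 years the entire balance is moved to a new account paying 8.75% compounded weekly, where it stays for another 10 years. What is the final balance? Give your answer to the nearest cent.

After 6 years at 4.9%: 48,300 × 1.34098092404 ≈ 64,769.3786.
Then 10 years at 8.75%: 64,769.3786 × 2.39711192205 ≈ 155,259.4497.

$155,259.45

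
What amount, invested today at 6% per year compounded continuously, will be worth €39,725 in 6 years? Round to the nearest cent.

P = A·e^(−rt) = 39,725·e^(−0.36).
e^(−0.36) ≈ 0.69767632607, so P ≈ 27,715.1921.

€27,715.19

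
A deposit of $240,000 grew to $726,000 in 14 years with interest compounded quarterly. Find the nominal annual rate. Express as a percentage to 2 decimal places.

The 56-period growth factor is 726,000/240,000 = 3.025.
r/4 = 3.025^(1/56) − 1 ≈ 0.0199629, so r ≈ 4·0.0199629 = 7.98517%.

7.99%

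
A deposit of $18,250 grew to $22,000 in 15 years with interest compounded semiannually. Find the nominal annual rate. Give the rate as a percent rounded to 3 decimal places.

1.250%

(1 + r/2)^30 = 22,000/18,250 = 1.20548.
1 + r/2 = 1.20548^(1/30) ≈ 1.006249, so r/2 ≈ 0.00624869.
r ≈ 2·0.00624869 = 1.24974%.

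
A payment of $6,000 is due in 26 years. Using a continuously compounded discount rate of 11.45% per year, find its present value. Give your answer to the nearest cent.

$305.67

P = A·e^(−rt) = 6,000·e^(−2.977).
e^(−2.977) ≈ 0.05094544116, so P ≈ 305.6726.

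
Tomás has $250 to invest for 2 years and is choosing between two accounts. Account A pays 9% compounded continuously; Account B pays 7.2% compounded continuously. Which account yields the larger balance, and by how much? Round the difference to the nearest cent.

A: e^(0.09·2) = e^0.18 ≈ 1.19721736, so 250 × 1.19721736 ≈ 299.3043.
B: e^(0.072·2) = e^0.144 ≈ 1.15488411, so 250 × 1.15488411 ≈ 288.7210.
Difference ≈ 10.5833 in favor of A.

Account A, by $10.58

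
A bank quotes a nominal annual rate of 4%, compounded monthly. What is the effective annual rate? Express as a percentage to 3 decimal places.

4.074%

EAR = (1 + 4%/12)^12 − 1 = (1 + 0.00333333)^12 − 1.
(1 + 0.00333333)^12 ≈ 1.040742, so EAR ≈ 4.07415%.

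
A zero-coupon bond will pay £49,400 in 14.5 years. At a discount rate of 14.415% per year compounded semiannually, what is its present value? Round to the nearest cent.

£6,564.43

Periodic rate = 14.415%/2 = 0.072075; 29 periods.
P = 49,400/(1 + 0.072075)^29 ≈ 49,400/7.5254052556 ≈ 6,564.4305.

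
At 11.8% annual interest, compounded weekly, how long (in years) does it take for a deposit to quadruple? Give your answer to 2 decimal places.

(1 + 0.00226923)^(52t) = 4.
52t = ln 4 / ln(1 + 0.00226923) ≈ 1.3863/0.00226666 ≈ 611.6023.
t ≈ 11.7616.

11.76 years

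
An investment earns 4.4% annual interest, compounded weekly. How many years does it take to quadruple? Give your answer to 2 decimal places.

(1 + 0.000846154)^(52t) = 4.
52t = ln 4 / ln(1 + 0.000846154) ≈ 1.3863/0.000845796 ≈ 1639.0409.
t ≈ 31.5200.

31.52 years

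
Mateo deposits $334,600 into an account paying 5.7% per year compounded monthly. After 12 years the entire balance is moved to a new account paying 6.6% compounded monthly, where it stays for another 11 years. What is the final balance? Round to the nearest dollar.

Phase 1: 334,600·(1 + 0.00475)^144 ≈ 662,033.6693.
Phase 2: 662,033.6693·(1 + 0.0055)^132 ≈ 1,365,570.0029.

$1,365,570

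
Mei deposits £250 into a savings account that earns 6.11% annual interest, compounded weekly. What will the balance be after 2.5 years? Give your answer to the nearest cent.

Periodic rate = 6.11%/52 = 0.001175; periods = 52·2.5 = 130.
A = 250·(1 + 0.001175)^130 ≈ 250·1.16492922 ≈ 291.2323.

£291.23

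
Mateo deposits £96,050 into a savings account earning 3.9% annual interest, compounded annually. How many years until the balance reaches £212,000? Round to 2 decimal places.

20.69 years

We need (1 + 0.039)^t = 2.2072, so t = ln 2.2072 / ln 1.039 ≈ 20.6938.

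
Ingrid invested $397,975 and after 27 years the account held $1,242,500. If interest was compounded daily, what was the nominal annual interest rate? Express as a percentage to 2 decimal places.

The 9855-period growth factor is 1,242,500/397,975 = 3.12206.
r/365 = 3.12206^(1/9855) − 1 ≈ 0.000115531, so r ≈ 365·0.000115531 = 4.21688%.

4.22%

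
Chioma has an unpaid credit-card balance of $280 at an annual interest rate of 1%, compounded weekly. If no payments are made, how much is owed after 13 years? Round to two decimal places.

Periodic rate = 1%/52 = 0.000192308; periods = 52·13 = 676.
A = 280·(1 + 0.01/52)^676 ≈ 280·1.13881415 ≈ 318.8680.

$318.87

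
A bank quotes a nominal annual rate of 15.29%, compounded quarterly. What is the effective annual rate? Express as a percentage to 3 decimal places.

16.189%

EAR = (1 + 15.29%/4)^4 − 1 = (1 + 0.038225)^4 − 1.
(1 + 0.038225)^4 ≈ 1.161892, so EAR ≈ 16.18924%.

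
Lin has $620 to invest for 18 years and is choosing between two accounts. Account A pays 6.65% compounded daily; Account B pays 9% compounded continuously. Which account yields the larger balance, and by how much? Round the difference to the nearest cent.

Account A growth factor: (1 + 0.0665/365)^6570 ≈ 3.309810614; balance ≈ 2,052.0826.
Account B growth factor: e^(0.09·18) = e^1.62 ≈ 5.053090317; balance ≈ 3,132.9160.
Account B is larger by 1,080.8334.

Account B, by $1,080.83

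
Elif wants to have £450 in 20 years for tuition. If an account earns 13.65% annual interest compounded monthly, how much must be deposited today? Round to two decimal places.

£29.80

Periodic rate = 13.65%/12 = 0.011375; 240 periods.
P = 450/(1 + 0.011375)^240 ≈ 450/15.0984166 ≈ 29.8044.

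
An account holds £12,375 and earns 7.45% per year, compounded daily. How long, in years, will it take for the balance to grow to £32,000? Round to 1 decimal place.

(1 + 0.00020411)^(365t) = 32,000/12,375 = 2.5859.
365t·ln(1 + 0.00020411) = ln(2.5859); 365t = 0.95006/0.000204089 ≈ 4655.1196.
t ≈ 12.7538 years.

12.8 years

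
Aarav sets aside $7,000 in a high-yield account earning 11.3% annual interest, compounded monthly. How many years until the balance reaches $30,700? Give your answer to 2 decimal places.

13.14 years

We need (1 + 0.00941667)^(12t) = 4.3857, so 12t = ln 4.3857 / ln 1.009417 ≈ 157.7312.
t ≈ 157.7312/12 = 13.1443 years.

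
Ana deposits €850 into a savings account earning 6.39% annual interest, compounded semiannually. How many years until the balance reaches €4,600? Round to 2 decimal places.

We need (1 + 0.03195)^(2t) = 5.4118, so 2t = ln 5.4118 / ln 1.03195 ≈ 53.6904.
t ≈ 53.6904/2 = 26.8452 years.

26.85 years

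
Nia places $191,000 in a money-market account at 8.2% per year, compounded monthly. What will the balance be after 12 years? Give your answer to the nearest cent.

$509,243.69

Growth factor = (1 + 0.082/12)^144 ≈ 2.66619733384.
A ≈ 191,000 × 2.66619733384 ≈ 509,243.6908.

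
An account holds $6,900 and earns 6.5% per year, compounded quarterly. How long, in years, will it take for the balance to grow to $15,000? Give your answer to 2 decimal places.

(1 + 0.01625)^(4t) = 15,000/6,900 = 2.1739.
4t·ln(1 + 0.01625) = ln(2.1739); 4t = 0.77653/0.0161194 ≈ 48.1736.
t ≈ 12.0434 years.

12.04 years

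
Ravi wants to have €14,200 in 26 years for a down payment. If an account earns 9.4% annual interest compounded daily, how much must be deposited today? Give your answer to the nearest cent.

Periodic rate = 9.4%/365 = 0.000257534; 9490 periods.
P = 14,200/(1 + 0.094/365)^9490 ≈ 14,200/11.515400889 ≈ 1,233.1312.

€1,233.13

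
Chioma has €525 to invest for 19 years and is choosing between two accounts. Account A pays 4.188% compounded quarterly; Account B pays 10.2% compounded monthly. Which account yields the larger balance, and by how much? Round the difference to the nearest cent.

Account A growth factor: (1 + 0.01047)^76 ≈ 2.206887728; balance ≈ 1,158.6161.
Account B growth factor: (1 + 0.0085)^228 ≈ 6.888200518; balance ≈ 3,616.3053.
Account B is larger by 2,457.6892.

Account B, by €2,457.69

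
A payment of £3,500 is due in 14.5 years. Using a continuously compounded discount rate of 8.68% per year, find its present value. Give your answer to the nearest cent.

£994.18

P = A·e^(−rt) = 3,500·e^(−1.2586).
e^(−1.2586) ≈ 0.2840514202, so P ≈ 994.1800.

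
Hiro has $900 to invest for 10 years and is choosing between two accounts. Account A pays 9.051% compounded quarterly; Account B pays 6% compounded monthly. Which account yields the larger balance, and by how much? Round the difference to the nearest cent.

Account A, by $565.17

Account A growth factor: (1 + 0.0226275)^40 ≈ 2.447364721; balance ≈ 2,202.6282.
Account B growth factor: (1 + 0.005)^120 ≈ 1.819396734; balance ≈ 1,637.4571.
Account A is larger by 565.1712.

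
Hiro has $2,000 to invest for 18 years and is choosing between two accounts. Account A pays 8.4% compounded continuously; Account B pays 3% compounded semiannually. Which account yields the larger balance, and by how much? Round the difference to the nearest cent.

Account A, by $5,653.31

Account A growth factor: e^(0.084·18) = e^1.512 ≈ 4.535793315; balance ≈ 9,071.5866.
Account B growth factor: (1 + 0.015)^36 ≈ 1.709139538; balance ≈ 3,418.2791.
Account A is larger by 5,653.3076.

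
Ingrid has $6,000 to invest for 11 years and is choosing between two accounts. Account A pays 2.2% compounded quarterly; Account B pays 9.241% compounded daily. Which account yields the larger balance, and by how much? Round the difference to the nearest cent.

Account B, by $8,941.37

Account A growth factor: (1 + 0.0055)^44 ≈ 1.272949858; balance ≈ 7,637.6991.
Account B growth factor: (1 + 0.09241/365)^4015 ≈ 2.7631776576; balance ≈ 16,579.0659.
Account B is larger by 8,941.3668.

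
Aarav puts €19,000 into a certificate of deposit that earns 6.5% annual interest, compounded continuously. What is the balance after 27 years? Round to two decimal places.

€109,885.51

A = P·e^(rt) = 19,000·e^(0.065·27) = 19,000·e^1.755.
e^1.755 ≈ 5.78344774196, so A ≈ 109,885.5071.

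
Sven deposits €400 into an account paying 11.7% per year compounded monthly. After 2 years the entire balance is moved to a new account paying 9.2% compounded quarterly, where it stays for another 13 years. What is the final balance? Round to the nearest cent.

€1,647.12

After 2 years at 11.7%: 400 × 1.262213103 ≈ 504.8852.
Then 13 years at 9.2%: 504.8852 × 3.262368034 ≈ 1,647.1215.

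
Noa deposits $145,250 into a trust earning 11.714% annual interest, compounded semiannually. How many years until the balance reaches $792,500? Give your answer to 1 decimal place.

(1 + 0.05857)^(2t) = 792,500/145,250 = 5.4561.
2t·ln(1 + 0.05857) = ln(5.4561); 2t = 1.6967/0.0569189 ≈ 29.8097.
t ≈ 14.9048 years.

14.9 years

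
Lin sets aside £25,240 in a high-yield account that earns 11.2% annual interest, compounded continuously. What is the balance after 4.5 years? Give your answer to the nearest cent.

A = P·e^(rt) = 25,240·e^(0.112·4.5) = 25,240·e^0.504.
e^0.504 ≈ 1.6553293632, so A ≈ 41,780.5131.

£41,780.51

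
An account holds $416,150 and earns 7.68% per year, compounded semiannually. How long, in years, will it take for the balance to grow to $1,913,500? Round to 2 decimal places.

We need (1 + 0.0384)^(2t) = 4.5981, so 2t = ln 4.5981 / ln 1.0384 ≈ 40.4883.
t ≈ 40.4883/2 = 20.2442 years.

20.24 years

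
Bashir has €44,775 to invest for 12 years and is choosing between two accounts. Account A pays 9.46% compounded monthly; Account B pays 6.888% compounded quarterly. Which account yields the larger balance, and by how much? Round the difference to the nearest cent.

Account A, by €37,098.60

A: (1 + 0.0946/12)^144 ≈ 3.09797539033, so 44,775 × 3.09797539033 ≈ 138,711.8481.
B: (1 + 0.01722)^48 ≈ 2.26941928479, so 44,775 × 2.26941928479 ≈ 101,613.2485.
Difference ≈ 37,098.5996 in favor of A.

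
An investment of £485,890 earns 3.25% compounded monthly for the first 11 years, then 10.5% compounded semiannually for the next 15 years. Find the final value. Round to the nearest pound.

After 11 years at 3.25%: 485,890 × 1.429059817467 ≈ 694,365.8747.
Then 15 years at 10.5%: 694,365.8747 × 4.641551091008 ≈ 3,222,934.6833.

£3,222,935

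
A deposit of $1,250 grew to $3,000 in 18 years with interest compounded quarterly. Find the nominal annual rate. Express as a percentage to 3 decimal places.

(1 + r/4)^72 = 3,000/1,250 = 2.4.
1 + r/4 = 2.4^(1/72) ≈ 1.012234, so r/4 ≈ 0.0122335.
r ≈ 4·0.0122335 = 4.89341%.

4.893%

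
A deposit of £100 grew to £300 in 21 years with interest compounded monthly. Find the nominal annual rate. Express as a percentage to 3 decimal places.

5.243%

The 252-period growth factor is 300/100 = 3.
r/12 = 3^(1/252) − 1 ≈ 0.00436909, so r ≈ 12·0.00436909 = 5.24291%.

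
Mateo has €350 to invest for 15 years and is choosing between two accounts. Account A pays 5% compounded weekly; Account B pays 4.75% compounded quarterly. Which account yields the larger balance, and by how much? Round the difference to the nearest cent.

Account A, by €29.99

Account A growth factor: (1 + 0.05/52)^780 ≈ 2.1162373; balance ≈ 740.6831.
Account B growth factor: (1 + 0.011875)^60 ≈ 2.03054195; balance ≈ 710.6897.
Account A is larger by 29.9934.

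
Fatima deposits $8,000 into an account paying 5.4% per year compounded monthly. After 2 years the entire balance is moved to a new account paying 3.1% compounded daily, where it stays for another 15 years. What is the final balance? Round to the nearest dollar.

$14,185

After 2 years at 5.4%: 8,000 × 1.1137778739 ≈ 8,910.2230.
Then 15 years at 3.1%: 8,910.2230 × 1.5919827541 ≈ 14,184.9213.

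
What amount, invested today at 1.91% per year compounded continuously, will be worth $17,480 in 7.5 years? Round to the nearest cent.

$15,147.07

P = A·e^(−rt) = 17,480·e^(−0.14325).
e^(−0.14325) ≈ 0.86653740746, so P ≈ 15,147.0739.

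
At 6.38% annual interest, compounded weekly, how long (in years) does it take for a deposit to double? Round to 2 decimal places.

10.87 years

(1 + 0.00122692)^(52t) = 2.
52t = ln 2 / ln(1 + 0.00122692) ≈ 0.69315/0.00122617 ≈ 565.2940.
t ≈ 10.8710.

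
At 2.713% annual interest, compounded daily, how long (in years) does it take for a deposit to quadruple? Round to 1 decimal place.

51.1 years

(1 + 0.0000743288)^(365t) = 4.
365t = ln 4 / ln(1 + 0.0000743288) ≈ 1.3863/7.4326e-05 ≈ 18651.5388.
t ≈ 51.1001.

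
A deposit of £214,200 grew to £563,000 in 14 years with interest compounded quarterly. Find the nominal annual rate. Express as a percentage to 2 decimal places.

The 56-period growth factor is 563,000/214,200 = 2.62838.
r/4 = 2.62838^(1/56) − 1 ≈ 0.0174064, so r ≈ 4·0.0174064 = 6.96254%.

6.96%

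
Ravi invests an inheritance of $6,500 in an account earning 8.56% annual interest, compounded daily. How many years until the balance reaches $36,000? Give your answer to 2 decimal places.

20.00 years

We need (1 + 0.000234521)^(365t) = 5.5385, so 365t = ln 5.5385 / ln 1.000235 ≈ 7299.6481.
t ≈ 7299.6481/365 = 19.9990 years.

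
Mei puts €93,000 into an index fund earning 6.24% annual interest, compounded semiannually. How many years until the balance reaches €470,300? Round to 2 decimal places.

26.38 years

We need (1 + 0.0312)^(2t) = 5.057, so 2t = ln 5.057 / ln 1.0312 ≈ 52.7540.
t ≈ 52.7540/2 = 26.3770 years.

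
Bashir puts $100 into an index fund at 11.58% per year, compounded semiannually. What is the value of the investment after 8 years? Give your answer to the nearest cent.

$246.10

Growth factor = (1 + 0.0579)^16 ≈ 2.46101281.
A ≈ 100 × 2.46101281 ≈ 246.1013.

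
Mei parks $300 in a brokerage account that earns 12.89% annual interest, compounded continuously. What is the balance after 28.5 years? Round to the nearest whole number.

$11,819

A = P·e^(rt) = 300·e^(0.1289·28.5) = 300·e^3.67365.
e^3.67365 ≈ 39.395437102, so A ≈ 11,818.6311.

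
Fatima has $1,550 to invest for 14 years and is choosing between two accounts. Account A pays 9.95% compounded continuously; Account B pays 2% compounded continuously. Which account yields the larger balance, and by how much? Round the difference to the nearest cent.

Account A, by $4,190.86

A: e^(0.0995·14) = e^1.393 ≈ 4.026912688, so 1,550 × 4.026912688 ≈ 6,241.7147.
B: e^(0.02·14) = e^0.28 ≈ 1.323129812, so 1,550 × 1.323129812 ≈ 2,050.8512.
Difference ≈ 4,190.8635 in favor of A.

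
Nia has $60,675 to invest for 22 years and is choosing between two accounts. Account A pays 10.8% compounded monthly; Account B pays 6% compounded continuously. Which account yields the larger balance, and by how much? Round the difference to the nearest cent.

Account A, by $418,935.08

A: (1 + 0.009)^264 ≈ 10.6479961771, so 60,675 × 10.6479961771 ≈ 646,067.1680.
B: e^(0.06·22) = e^1.32 ≈ 3.74342137726, so 60,675 × 3.74342137726 ≈ 227,132.0921.
Difference ≈ 418,935.0760 in favor of A.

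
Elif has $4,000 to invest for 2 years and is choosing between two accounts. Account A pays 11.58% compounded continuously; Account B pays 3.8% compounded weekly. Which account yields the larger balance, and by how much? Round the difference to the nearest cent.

Account A, by $726.73

A: e^(0.1158·2) = e^0.2316 ≈ 1.260615382, so 4,000 × 1.260615382 ≈ 5,042.4615.
B: (1 + 0.038/52)^104 ≈ 1.078932627, so 4,000 × 1.078932627 ≈ 4,315.7305.
Difference ≈ 726.7310 in favor of A.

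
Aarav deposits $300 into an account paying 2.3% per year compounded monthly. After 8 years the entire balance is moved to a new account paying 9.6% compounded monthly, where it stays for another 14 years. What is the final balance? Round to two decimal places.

After 8 years at 2.3%: 300 × 1.201804157 ≈ 360.5412.
Then 14 years at 9.6%: 360.5412 × 3.813900814 ≈ 1,375.0686.

$1,375.07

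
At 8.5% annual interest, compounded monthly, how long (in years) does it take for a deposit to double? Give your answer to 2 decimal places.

(1 + 0.00708333)^(12t) = 2.
12t = ln 2 / ln(1 + 0.00708333) ≈ 0.69315/0.00705836 ≈ 98.2022.
t ≈ 8.1835.

8.18 years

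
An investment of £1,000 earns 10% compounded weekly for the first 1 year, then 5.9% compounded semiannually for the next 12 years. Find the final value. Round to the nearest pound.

£2,220

After 1 years at 10%: 1,000 × 1.105064793 ≈ 1,105.0648.
Then 12 years at 5.9%: 1,105.0648 × 2.00924281 ≈ 2,220.3435.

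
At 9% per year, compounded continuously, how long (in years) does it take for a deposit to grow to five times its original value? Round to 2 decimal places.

17.88 years

e^(0.09t) = 5, so 0.09t = ln 5 ≈ 1.6094.
t ≈ 1.6094/0.09 ≈ 17.8826.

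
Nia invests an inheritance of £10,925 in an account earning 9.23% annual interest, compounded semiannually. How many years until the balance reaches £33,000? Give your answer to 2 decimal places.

(1 + 0.04615)^(2t) = 33,000/10,925 = 3.0206.
2t·ln(1 + 0.04615) = ln(3.0206); 2t = 1.1055/0.0451168 ≈ 24.5021.
t ≈ 12.2510 years.

12.25 years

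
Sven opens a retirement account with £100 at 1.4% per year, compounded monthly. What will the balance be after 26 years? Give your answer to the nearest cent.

Growth factor = (1 + 0.014/12)^312 ≈ 1.43876892.
A ≈ 100 × 1.43876892 ≈ 143.8769.

£143.88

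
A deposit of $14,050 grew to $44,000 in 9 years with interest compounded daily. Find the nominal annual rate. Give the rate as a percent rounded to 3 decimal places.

The 3285-period growth factor is 44,000/14,050 = 3.13167.
r/365 = 3.13167^(1/3285) − 1 ≈ 0.000347569, so r ≈ 365·0.000347569 = 12.68628%.

12.686%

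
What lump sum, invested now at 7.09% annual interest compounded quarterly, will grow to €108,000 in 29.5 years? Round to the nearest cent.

Periodic rate = 7.09%/4 = 0.017725; 118 periods.
P = 108,000/(1 + 0.017725)^118 ≈ 108,000/7.95046013007 ≈ 13,584.1194.

€13,584.12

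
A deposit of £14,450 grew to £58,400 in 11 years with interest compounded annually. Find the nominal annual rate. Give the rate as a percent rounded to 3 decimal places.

(1 + r)^11 = 58,400/14,450 = 4.04152.
1 + r = 4.04152^(1/11) ≈ 1.135378, so r ≈ 0.135378.
r ≈ 13.53779%.

13.538%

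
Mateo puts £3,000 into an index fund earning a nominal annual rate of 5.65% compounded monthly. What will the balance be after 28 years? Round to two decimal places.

Periodic rate = 5.65%/12 = 0.00470833; periods = 12·28 = 336.
A = 3,000·(1 + 0.0565/12)^336 ≈ 3,000·4.8466481229 ≈ 14,539.9444.

£14,539.94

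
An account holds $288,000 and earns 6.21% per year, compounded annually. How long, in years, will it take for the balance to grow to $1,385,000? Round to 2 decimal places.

(1 + 0.0621)^t = 1,385,000/288,000 = 4.809.
t·ln(1 + 0.0621) = ln(4.809); t = 1.5705/0.0602481 ≈ 26.0671.

26.07 years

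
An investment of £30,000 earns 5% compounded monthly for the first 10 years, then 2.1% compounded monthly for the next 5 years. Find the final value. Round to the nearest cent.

Phase 1: 30,000·(1 + 0.05/12)^120 ≈ 49,410.2849.
Phase 2: 49,410.2849·(1 + 0.00175)^60 ≈ 54,875.4917.

£54,875.49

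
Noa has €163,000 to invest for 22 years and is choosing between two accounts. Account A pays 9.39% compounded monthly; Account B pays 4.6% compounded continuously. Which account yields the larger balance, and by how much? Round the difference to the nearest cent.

Account A, by €827,601.97

A: (1 + 0.007825)^264 ≈ 7.828410397313, so 163,000 × 7.828410397313 ≈ 1,276,030.8948.
B: e^(0.046·22) = e^1.012 ≈ 2.75109771191, so 163,000 × 2.75109771191 ≈ 448,428.9270.
Difference ≈ 827,601.9677 in favor of A.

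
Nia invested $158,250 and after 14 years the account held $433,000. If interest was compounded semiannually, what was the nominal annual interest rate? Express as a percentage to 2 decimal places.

The 28-period growth factor is 433,000/158,250 = 2.73618.
r/2 = 2.73618^(1/28) − 1 ≈ 0.0366026, so r ≈ 2·0.0366026 = 7.32052%.

7.32%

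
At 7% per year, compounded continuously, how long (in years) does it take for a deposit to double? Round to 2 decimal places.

e^(0.07t) = 2, so 0.07t = ln 2 ≈ 0.69315.
t ≈ 0.69315/0.07 ≈ 9.9021.

9.90 years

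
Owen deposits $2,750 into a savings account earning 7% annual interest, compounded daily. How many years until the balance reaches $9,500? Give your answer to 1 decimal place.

(1 + 0.000191781)^(365t) = 9,500/2,750 = 3.4545.
365t·ln(1 + 0.000191781) = ln(3.4545); 365t = 1.2397/0.000191762 ≈ 6464.7223.
t ≈ 17.7116 years.

17.7 years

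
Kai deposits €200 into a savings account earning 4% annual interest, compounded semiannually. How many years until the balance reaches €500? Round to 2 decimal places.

(1 + 0.02)^(2t) = 500/200 = 2.5.
2t·ln(1 + 0.02) = ln(2.5); 2t = 0.91629/0.0198026 ≈ 46.2712.
t ≈ 23.1356 years.

23.14 years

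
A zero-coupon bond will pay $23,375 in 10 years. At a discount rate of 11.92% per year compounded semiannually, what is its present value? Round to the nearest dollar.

Periodic rate = 11.92%/2 = 0.0596; 20 periods.
P = 23,375/(1 + 0.0596)^20 ≈ 23,375/3.183017252 ≈ 7,343.6611.

$7,344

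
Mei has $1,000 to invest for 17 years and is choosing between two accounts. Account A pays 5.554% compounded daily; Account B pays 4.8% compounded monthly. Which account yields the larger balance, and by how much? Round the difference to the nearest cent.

Account A, by $312.76

A: (1 + 0.05554/365)^6205 ≈ 2.570519894, so 1,000 × 2.570519894 ≈ 2,570.5199.
B: (1 + 0.004)^204 ≈ 2.257758121, so 1,000 × 2.257758121 ≈ 2,257.7581.
Difference ≈ 312.7618 in favor of A.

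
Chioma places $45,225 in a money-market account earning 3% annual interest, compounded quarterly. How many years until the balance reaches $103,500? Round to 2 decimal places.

27.70 years

(1 + 0.0075)^(4t) = 103,500/45,225 = 2.2886.
4t·ln(1 + 0.0075) = ln(2.2886); 4t = 0.82792/0.00747201 ≈ 110.8030.
t ≈ 27.7007 years.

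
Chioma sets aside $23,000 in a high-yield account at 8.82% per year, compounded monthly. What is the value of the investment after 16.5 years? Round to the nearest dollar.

$98,049

Growth factor = (1 + 0.00735)^198 ≈ 4.2630200251.
A ≈ 23,000 × 4.2630200251 ≈ 98,049.4606.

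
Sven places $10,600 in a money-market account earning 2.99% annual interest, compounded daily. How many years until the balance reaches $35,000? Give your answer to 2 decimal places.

We need (1 + 0.0000819178)^(365t) = 3.3019, so 365t = ln 3.3019 / ln 1.000082 ≈ 14582.2137.
t ≈ 14582.2137/365 = 39.9513 years.

39.95 years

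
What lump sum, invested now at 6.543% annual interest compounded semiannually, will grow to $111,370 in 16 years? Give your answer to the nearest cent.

$39,755.09

Growth factor = (1 + 0.032715)^32 ≈ 2.80140257632.
P = 111,370/2.80140257632 ≈ 39,755.0859.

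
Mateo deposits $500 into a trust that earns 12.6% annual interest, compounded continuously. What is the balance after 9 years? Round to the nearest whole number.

A = P·e^(rt) = 500·e^(0.126·9) = 500·e^1.134.
e^1.134 ≈ 3.108063924, so A ≈ 1,554.0320.

$1,554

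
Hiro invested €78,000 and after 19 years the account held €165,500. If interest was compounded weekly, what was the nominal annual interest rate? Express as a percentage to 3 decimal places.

(1 + r/52)^988 = 165,500/78,000 = 2.12179.
1 + r/52 = 2.12179^(1/988) ≈ 1.000762, so r/52 ≈ 0.000761689.
r ≈ 52·0.000761689 = 3.96078%.

3.961%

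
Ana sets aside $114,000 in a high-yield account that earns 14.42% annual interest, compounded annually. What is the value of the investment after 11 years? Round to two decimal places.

Annual rate = 14.42% = 0.1442; years = 11.
A = 114,000·(1 + 0.1442)^11 ≈ 114,000·4.40069609304 ≈ 501,679.3546.

$501,679.35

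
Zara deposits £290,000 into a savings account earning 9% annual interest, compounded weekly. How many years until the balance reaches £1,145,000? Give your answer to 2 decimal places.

(1 + 0.00173077)^(52t) = 1,145,000/290,000 = 3.9483.
52t·ln(1 + 0.00173077) = ln(3.9483); 52t = 1.3733/0.00172927 ≈ 794.1365.
t ≈ 15.2719 years.

15.27 years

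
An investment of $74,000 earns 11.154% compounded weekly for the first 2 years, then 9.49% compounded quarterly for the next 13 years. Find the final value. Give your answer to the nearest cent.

$312,998.64

After 2 years at 11.154%: 74,000 × 1.24962197838 ≈ 92,472.0264.
Then 13 years at 9.49%: 92,472.0264 × 3.38479270383 ≈ 312,998.6403.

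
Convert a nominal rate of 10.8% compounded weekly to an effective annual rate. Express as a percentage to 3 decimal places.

One year is 52 periods at 0.00207692 each: (1 + 0.00207692)^52 ≈ 1.113923.
EAR = 1.113923 − 1 ≈ 11.39230%.

11.392%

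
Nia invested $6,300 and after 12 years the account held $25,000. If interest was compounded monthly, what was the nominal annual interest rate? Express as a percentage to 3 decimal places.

The 144-period growth factor is 25,000/6,300 = 3.96825.
r/12 = 3.96825^(1/144) − 1 ≈ 0.00961766, so r ≈ 12·0.00961766 = 11.54120%.

11.541%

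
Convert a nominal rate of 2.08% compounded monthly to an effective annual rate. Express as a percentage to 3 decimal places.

One year is 12 periods at 0.00173333 each: (1 + 0.00173333)^12 ≈ 1.020999.
EAR = 1.020999 − 1 ≈ 2.09994%.

2.100%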